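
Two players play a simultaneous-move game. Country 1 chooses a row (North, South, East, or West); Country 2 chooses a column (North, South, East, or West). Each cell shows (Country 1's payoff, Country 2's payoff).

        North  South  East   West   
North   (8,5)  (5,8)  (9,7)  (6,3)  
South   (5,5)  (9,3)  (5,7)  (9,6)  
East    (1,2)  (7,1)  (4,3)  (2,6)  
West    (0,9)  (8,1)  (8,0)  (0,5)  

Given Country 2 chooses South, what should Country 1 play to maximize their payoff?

With Country 2 fixed at South, Country 1's payoffs are: North → 5, South → 9, East → 7, West → 8.
The maximum is 9, achieved by South.

South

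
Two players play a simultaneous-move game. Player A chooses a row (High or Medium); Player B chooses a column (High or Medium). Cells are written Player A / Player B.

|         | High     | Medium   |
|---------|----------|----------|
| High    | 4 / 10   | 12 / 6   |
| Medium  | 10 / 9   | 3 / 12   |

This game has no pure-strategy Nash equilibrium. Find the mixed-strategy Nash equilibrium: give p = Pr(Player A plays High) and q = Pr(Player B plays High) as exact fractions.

p = 3/7, q = 3/5

In a mixed NE each player is indifferent between their pure strategies, so the opponent's mix sets the indifference.
Player B indifferent between High and Medium: p·10 + (1−p)·9 = p·6 + (1−p)·12 ⟹ 9 + 1p = 12 + (-6)p ⟹ p = 3/7.
Player A indifferent between High and Medium: q·4 + (1−q)·12 = q·10 + (1−q)·3 ⟹ 12 + (-8)q = 3 + 7q ⟹ q = 3/5.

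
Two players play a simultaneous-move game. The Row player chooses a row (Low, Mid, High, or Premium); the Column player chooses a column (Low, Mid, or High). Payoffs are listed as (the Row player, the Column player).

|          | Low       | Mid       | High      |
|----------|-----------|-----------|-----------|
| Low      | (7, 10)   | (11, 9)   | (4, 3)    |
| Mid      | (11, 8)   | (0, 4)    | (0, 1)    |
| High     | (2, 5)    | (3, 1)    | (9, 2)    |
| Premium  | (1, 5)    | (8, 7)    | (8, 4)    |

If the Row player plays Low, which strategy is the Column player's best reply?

Low

With the Row player fixed at Low, the Column player's payoffs are: Low → 10, Mid → 9, High → 3.
The maximum is 10, achieved by Low.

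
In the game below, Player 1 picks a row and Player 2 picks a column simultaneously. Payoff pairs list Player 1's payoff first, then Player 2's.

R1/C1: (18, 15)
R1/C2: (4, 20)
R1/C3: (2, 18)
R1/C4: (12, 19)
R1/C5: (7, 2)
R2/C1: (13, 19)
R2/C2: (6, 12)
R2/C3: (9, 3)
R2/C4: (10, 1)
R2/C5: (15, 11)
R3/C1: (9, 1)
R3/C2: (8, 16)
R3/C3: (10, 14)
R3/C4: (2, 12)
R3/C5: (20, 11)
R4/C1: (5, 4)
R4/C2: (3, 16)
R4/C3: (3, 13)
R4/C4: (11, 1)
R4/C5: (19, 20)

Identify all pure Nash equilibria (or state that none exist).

A profile is a Nash equilibrium when each player is best-responding to the other.
Player 1's best responses — vs C1: R1 (payoff 18); vs C2: R3 (payoff 8); vs C3: R3 (payoff 10); vs C4: R1 (payoff 12); vs C5: R3 (payoff 20).
Player 2's best responses — vs R1: C2 (payoff 20); vs R2: C1 (payoff 19); vs R3: C2 (payoff 16); vs R4: C5 (payoff 20).
The only mutual best response is (R3, C2); neither player gains by switching there.

(R3, C2)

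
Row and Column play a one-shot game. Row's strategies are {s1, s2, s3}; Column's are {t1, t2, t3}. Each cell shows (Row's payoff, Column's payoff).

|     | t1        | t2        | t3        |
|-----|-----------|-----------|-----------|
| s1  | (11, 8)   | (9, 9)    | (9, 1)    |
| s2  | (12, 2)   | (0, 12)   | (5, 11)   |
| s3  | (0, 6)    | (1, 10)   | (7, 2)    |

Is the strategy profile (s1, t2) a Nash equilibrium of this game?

Yes

Holding Column at t2: Row gets 9 from s1, versus 0 from s2, 1 from s3. No profitable deviation for Row.
Holding Row at s1: Column gets 9 from t2, versus 8 from t1, 1 from t3. No profitable deviation for Column either.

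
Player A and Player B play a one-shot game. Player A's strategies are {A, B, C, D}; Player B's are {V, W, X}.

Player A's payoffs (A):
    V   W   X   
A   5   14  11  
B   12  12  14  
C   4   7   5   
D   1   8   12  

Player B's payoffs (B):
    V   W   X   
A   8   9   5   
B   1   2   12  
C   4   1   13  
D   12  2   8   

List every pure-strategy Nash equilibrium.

Check mutual best responses: a cell is a NE iff neither player can gain by unilaterally deviating.
Player A's best responses — vs V: B (payoff 12); vs W: A (payoff 14); vs X: B (payoff 14).
Player B's best responses — vs A: W (payoff 9); vs B: X (payoff 12); vs C: X (payoff 13); vs D: V (payoff 12).
Mutual best responses occur at (A, W) and (B, X); at each, neither player gains by switching.

(A, W) and (B, X)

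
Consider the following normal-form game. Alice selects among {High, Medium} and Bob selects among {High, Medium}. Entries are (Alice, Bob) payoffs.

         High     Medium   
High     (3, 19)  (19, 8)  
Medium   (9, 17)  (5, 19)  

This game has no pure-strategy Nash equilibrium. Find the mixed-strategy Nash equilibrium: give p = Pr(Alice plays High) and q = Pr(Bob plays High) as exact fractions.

In a mixed NE each player is indifferent between their pure strategies, so the opponent's mix sets the indifference.
Bob indifferent between High and Medium: p·19 + (1−p)·17 = p·8 + (1−p)·19 ⟹ 17 + 2p = 19 + (-11)p ⟹ p = 2/13.
Alice indifferent between High and Medium: q·3 + (1−q)·19 = q·9 + (1−q)·5 ⟹ 19 + (-16)q = 5 + 4q ⟹ q = 7/10.

p = 2/13, q = 7/10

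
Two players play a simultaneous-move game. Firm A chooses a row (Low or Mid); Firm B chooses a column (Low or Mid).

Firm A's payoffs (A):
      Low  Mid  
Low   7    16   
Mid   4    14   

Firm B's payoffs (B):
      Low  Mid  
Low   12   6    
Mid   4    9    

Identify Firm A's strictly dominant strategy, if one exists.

Low

Check whether one of Firm A's strategies beats all alternatives regardless of what the opponent does.
Low strictly dominates: vs Low: 7 > 4; vs Mid: 16 > 14.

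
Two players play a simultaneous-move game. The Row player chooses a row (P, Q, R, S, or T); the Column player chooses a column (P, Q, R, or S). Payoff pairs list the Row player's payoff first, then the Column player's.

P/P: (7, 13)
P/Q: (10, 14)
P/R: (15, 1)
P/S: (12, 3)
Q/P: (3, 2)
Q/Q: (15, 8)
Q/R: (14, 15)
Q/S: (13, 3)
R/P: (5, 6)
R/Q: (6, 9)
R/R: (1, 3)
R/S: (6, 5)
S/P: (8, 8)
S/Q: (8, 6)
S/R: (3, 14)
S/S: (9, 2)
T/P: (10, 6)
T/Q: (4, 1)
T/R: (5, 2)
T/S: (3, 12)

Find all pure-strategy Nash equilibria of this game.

Check mutual best responses: a cell is a NE iff neither player can gain by unilaterally deviating.
The Row player's best responses — vs P: T (payoff 10); vs Q: Q (payoff 15); vs R: P (payoff 15); vs S: Q (payoff 13).
The Column player's best responses — vs P: Q (payoff 14); vs Q: R (payoff 15); vs R: Q (payoff 9); vs S: R (payoff 14); vs T: S (payoff 12).
No cell has both players best-responding. For instance, the Row player's best reply to S is Q, but against Q the Column player prefers R over S.

No pure-strategy Nash equilibrium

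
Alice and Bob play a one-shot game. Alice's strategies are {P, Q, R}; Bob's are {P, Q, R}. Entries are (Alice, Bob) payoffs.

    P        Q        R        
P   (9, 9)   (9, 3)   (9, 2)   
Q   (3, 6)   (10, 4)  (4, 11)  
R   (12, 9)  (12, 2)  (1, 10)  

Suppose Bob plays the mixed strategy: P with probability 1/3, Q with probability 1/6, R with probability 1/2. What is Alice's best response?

P

Compute Alice's expected payoff from each pure strategy against the given mix.
P: (1/3)·9 + (1/6)·9 + (1/2)·9 = 9
Q: (1/3)·3 + (1/6)·10 + (1/2)·4 = 14/3
R: (1/3)·12 + (1/6)·12 + (1/2)·1 = 13/2
Highest expected payoff is 9, from P.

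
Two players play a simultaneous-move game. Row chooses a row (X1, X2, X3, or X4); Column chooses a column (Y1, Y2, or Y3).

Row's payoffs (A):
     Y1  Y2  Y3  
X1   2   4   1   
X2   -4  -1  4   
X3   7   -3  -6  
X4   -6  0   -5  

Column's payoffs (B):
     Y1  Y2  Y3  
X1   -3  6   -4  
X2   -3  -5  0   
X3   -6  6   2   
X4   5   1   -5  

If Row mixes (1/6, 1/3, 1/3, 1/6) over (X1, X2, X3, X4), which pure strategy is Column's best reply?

Compute Column's expected payoff from each pure strategy against the given mix.
Y1: (1/6)·(-3) + (1/3)·(-3) + (1/3)·(-6) + (1/6)·5 = -8/3
Y2: (1/6)·6 + (1/3)·(-5) + (1/3)·6 + (1/6)·1 = 3/2
Y3: (1/6)·(-4) + (1/3)·0 + (1/3)·2 + (1/6)·(-5) = -5/6
Highest expected payoff is 3/2, from Y2.

Y2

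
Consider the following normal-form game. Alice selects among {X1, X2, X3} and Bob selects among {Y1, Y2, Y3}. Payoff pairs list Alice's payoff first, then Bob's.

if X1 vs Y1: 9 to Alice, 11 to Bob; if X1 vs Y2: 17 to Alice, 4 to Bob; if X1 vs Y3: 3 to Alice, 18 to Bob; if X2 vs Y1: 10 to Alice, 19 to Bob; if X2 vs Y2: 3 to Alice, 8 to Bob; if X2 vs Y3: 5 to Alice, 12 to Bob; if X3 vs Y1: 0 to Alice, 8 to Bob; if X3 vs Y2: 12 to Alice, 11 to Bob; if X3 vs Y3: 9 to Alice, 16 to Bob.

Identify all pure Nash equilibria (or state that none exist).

(X2, Y1) and (X3, Y3)

A profile is a Nash equilibrium when each player is best-responding to the other.
Alice's best responses — vs Y1: X2 (payoff 10); vs Y2: X1 (payoff 17); vs Y3: X3 (payoff 9).
Bob's best responses — vs X1: Y3 (payoff 18); vs X2: Y1 (payoff 19); vs X3: Y3 (payoff 16).
Mutual best responses occur at (X2, Y1) and (X3, Y3); at each, neither player gains by switching.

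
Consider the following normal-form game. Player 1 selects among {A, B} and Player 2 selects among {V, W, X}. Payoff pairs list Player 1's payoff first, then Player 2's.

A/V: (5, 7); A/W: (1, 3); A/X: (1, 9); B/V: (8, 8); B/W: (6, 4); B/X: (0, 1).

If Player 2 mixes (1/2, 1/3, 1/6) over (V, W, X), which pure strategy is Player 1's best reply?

B

Player 1's best reply maximizes expected payoff against the mix.
A: (1/2)·5 + (1/3)·1 + (1/6)·1 = 3
B: (1/2)·8 + (1/3)·6 + (1/6)·0 = 6
Highest expected payoff is 6, from B.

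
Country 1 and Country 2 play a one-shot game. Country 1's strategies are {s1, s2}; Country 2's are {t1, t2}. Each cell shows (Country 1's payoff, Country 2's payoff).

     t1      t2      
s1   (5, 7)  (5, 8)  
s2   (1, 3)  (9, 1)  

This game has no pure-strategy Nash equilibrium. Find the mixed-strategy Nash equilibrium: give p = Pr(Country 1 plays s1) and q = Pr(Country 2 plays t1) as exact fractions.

Each player's mixing probability is pinned down by making the *other* player indifferent.
Country 2 indifferent between t1 and t2: p·7 + (1−p)·3 = p·8 + (1−p)·1 ⟹ 3 + 4p = 1 + 7p ⟹ p = 2/3.
Country 1 indifferent between s1 and s2: q·5 + (1−q)·5 = q·1 + (1−q)·9 ⟹ 5 + 0q = 9 + (-8)q ⟹ q = 1/2.

p = 2/3, q = 1/2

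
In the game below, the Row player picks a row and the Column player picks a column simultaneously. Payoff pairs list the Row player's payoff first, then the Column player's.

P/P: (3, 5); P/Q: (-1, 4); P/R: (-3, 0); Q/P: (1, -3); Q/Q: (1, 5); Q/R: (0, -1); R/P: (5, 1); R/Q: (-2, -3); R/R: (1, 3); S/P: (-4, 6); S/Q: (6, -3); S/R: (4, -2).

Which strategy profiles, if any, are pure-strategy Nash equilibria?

Check mutual best responses: a cell is a NE iff neither player can gain by unilaterally deviating.
The Row player's best responses — vs P: R (payoff 5); vs Q: S (payoff 6); vs R: S (payoff 4).
The Column player's best responses — vs P: P (payoff 5); vs Q: Q (payoff 5); vs R: R (payoff 3); vs S: P (payoff 6).
No cell has both players best-responding. For instance, the Row player's best reply to Q is S, but against S the Column player prefers P over Q.

No pure-strategy Nash equilibrium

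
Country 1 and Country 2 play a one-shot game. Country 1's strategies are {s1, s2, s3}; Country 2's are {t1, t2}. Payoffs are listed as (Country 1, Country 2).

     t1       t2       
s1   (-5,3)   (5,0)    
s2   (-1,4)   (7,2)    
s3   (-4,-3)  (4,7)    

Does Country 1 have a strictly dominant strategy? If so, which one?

s2

Check whether one of Country 1's strategies beats all alternatives regardless of what the opponent does.
s2 strictly dominates: vs t1: -1 > each of {-5, -4}; vs t2: 7 > each of {5, 4}.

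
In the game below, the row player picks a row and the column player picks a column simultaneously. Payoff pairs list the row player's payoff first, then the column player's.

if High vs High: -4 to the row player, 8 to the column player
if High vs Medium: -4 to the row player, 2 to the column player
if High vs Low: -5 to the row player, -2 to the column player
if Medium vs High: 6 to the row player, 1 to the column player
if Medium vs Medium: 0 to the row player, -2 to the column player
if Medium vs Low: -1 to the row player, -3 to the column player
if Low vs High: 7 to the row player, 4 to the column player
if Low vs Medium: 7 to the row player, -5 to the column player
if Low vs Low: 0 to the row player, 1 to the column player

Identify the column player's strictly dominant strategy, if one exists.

A strategy is strictly dominant if it gives the column player a strictly higher payoff than every other strategy, against every choice by the opponent.
High strictly dominates: vs High: 8 > each of {2, -2}; vs Medium: 1 > each of {-2, -3}; vs Low: 4 > each of {-5, 1}.

High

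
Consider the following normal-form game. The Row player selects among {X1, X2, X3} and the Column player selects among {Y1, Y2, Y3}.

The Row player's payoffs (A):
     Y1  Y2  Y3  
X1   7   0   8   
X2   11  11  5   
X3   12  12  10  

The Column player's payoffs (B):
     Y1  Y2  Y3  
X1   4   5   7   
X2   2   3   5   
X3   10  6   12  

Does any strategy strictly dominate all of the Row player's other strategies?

Check whether one of the Row player's strategies beats all alternatives regardless of what the opponent does.
X3 strictly dominates: vs Y1: 12 > each of {7, 11}; vs Y2: 12 > each of {0, 11}; vs Y3: 10 > each of {8, 5}.

X3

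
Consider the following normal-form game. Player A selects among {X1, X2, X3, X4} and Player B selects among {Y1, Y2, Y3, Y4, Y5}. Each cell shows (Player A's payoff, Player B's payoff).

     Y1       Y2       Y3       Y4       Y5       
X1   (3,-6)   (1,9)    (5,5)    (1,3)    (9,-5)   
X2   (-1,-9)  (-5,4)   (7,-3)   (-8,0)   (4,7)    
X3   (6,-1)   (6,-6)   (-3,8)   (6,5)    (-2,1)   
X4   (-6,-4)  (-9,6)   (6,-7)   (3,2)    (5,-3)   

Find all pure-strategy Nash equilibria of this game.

Find each player's best response to every opponent strategy; NE are the intersections.
Player A's best responses — vs Y1: X3 (payoff 6); vs Y2: X3 (payoff 6); vs Y3: X2 (payoff 7); vs Y4: X3 (payoff 6); vs Y5: X1 (payoff 9).
Player B's best responses — vs X1: Y2 (payoff 9); vs X2: Y5 (payoff 7); vs X3: Y3 (payoff 8); vs X4: Y2 (payoff 6).
No cell has both players best-responding. For instance, Player A's best reply to Y2 is X3, but against X3 Player B prefers Y3 over Y2.

None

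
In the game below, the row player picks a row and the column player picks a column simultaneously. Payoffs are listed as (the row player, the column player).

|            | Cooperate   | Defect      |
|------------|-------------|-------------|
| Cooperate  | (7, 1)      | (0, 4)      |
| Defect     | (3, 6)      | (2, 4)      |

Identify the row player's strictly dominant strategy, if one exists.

Check whether one of the row player's strategies beats all alternatives regardless of what the opponent does.
Cooperate is not dominant: against Defect, Defect gives 2 > 0.
Defect is not dominant: against Cooperate, Cooperate gives 7 > 3.
No single strategy is best against every opponent action.

No strictly dominant strategy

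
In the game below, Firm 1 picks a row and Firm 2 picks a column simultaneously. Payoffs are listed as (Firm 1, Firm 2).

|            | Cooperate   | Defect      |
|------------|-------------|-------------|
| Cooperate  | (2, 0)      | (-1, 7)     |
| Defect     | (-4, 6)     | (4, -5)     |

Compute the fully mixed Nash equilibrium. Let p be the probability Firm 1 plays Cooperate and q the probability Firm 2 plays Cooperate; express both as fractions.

p = 11/18, q = 5/11

Each player's mixing probability is pinned down by making the *other* player indifferent.
Firm 2 indifferent between Cooperate and Defect: p·0 + (1−p)·6 = p·7 + (1−p)·(-5) ⟹ 6 + (-6)p = (-5) + 12p ⟹ p = 11/18.
Firm 1 indifferent between Cooperate and Defect: q·2 + (1−q)·(-1) = q·(-4) + (1−q)·4 ⟹ (-1) + 3q = 4 + (-8)q ⟹ q = 5/11.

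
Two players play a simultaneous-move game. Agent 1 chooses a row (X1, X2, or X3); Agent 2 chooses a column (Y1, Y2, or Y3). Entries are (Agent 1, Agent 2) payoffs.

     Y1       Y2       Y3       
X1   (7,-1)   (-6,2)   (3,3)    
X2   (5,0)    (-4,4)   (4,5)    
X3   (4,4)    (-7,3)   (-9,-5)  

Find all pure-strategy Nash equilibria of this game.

Check mutual best responses: a cell is a NE iff neither player can gain by unilaterally deviating.
Agent 1's best responses — vs Y1: X1 (payoff 7); vs Y2: X2 (payoff -4); vs Y3: X2 (payoff 4).
Agent 2's best responses — vs X1: Y3 (payoff 3); vs X2: Y3 (payoff 5); vs X3: Y1 (payoff 4).
The only mutual best response is (X2, Y3); neither player gains by switching there.

(X2, Y3)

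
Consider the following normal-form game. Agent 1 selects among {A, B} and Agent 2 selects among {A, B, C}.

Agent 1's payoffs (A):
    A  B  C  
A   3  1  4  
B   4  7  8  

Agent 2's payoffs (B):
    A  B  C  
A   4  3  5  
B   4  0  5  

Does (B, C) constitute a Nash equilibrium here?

Holding Agent 2 at C: Agent 1 gets 8 from B, versus 4 from A. No profitable deviation for Agent 1.
Holding Agent 1 at B: Agent 2 gets 5 from C, versus 4 from A, 0 from B. No profitable deviation for Agent 2 either.

Yes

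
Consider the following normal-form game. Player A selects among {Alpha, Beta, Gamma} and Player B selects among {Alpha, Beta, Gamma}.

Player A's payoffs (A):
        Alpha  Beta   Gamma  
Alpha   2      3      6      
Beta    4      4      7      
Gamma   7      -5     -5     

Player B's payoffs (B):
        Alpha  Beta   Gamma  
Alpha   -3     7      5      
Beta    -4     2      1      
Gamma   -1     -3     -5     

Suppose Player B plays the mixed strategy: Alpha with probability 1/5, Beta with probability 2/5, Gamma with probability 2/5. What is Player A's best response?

Player A's best reply maximizes expected payoff against the mix.
Alpha: (1/5)·2 + (2/5)·3 + (2/5)·6 = 4
Beta: (1/5)·4 + (2/5)·4 + (2/5)·7 = 26/5
Gamma: (1/5)·7 + (2/5)·(-5) + (2/5)·(-5) = -13/5
Highest expected payoff is 26/5, from Beta.

Beta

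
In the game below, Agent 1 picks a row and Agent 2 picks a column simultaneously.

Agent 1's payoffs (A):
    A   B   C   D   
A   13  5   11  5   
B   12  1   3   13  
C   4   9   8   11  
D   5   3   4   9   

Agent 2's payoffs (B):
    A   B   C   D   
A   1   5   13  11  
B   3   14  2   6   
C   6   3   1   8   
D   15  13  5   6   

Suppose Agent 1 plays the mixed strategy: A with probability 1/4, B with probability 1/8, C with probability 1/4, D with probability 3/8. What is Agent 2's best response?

Compute Agent 2's expected payoff from each pure strategy against the given mix.
A: (1/4)·1 + (1/8)·3 + (1/4)·6 + (3/8)·15 = 31/4
B: (1/4)·5 + (1/8)·14 + (1/4)·3 + (3/8)·13 = 69/8
C: (1/4)·13 + (1/8)·2 + (1/4)·1 + (3/8)·5 = 45/8
D: (1/4)·11 + (1/8)·6 + (1/4)·8 + (3/8)·6 = 31/4
Highest expected payoff is 69/8, from B.

B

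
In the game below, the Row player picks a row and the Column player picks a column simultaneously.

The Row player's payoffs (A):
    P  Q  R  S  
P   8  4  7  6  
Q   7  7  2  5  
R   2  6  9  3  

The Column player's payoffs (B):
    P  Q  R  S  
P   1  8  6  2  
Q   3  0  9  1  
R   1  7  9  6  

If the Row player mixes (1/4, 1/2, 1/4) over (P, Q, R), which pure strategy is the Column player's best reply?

R

The Column player's best reply maximizes expected payoff against the mix.
P: (1/4)·1 + (1/2)·3 + (1/4)·1 = 2
Q: (1/4)·8 + (1/2)·0 + (1/4)·7 = 15/4
R: (1/4)·6 + (1/2)·9 + (1/4)·9 = 33/4
S: (1/4)·2 + (1/2)·1 + (1/4)·6 = 5/2
Highest expected payoff is 33/4, from R.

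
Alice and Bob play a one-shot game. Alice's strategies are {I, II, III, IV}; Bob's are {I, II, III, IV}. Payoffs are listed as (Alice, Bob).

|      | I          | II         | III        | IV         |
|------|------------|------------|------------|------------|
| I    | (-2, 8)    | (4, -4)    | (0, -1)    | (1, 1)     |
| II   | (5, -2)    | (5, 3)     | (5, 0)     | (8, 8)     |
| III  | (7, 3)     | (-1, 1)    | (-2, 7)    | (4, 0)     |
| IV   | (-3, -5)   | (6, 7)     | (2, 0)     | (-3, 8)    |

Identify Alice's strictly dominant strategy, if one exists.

No strictly dominant strategy

A strategy is strictly dominant if it gives Alice a strictly higher payoff than every other strategy, against every choice by the opponent.
I is not dominant: against I, II gives 5 > -2.
II is not dominant: against I, III gives 7 > 5.
III is not dominant: against II, I gives 4 > -1.
IV is not dominant: against I, I gives -2 > -3.
No single strategy is best against every opponent action.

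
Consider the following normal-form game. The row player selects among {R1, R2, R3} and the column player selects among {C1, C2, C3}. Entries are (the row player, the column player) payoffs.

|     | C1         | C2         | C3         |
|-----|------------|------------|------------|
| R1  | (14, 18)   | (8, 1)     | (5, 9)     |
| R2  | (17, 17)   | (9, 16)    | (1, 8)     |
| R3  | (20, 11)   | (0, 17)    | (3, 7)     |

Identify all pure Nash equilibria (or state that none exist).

Check mutual best responses: a cell is a NE iff neither player can gain by unilaterally deviating.
The row player's best responses — vs C1: R3 (payoff 20); vs C2: R2 (payoff 9); vs C3: R1 (payoff 5).
The column player's best responses — vs R1: C1 (payoff 18); vs R2: C1 (payoff 17); vs R3: C2 (payoff 17).
No cell has both players best-responding. For instance, the row player's best reply to C2 is R2, but against R2 the column player prefers C1 over C2.

None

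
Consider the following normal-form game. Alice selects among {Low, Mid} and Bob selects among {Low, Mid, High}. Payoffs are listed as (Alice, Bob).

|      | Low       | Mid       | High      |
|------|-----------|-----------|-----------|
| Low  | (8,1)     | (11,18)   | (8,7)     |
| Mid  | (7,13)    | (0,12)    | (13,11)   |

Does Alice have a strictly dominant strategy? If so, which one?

A strategy is strictly dominant if it gives Alice a strictly higher payoff than every other strategy, against every choice by the opponent.
Low is not dominant: against High, Mid gives 13 > 8.
Mid is not dominant: against Low, Low gives 8 > 7.
No single strategy is best against every opponent action.

No strictly dominant strategy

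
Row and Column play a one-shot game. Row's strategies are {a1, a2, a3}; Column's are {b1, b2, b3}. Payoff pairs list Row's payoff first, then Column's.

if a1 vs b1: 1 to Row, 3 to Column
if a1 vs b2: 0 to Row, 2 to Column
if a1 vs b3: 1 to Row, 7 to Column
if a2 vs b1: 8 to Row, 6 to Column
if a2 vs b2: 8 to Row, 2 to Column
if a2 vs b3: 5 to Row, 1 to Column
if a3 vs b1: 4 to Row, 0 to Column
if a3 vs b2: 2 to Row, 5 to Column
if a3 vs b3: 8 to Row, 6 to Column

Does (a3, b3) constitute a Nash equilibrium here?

Holding Column at b3: Row gets 8 from a3, versus 1 from a1, 5 from a2. No profitable deviation for Row.
Holding Row at a3: Column gets 6 from b3, versus 0 from b1, 5 from b2. No profitable deviation for Column either.

Yes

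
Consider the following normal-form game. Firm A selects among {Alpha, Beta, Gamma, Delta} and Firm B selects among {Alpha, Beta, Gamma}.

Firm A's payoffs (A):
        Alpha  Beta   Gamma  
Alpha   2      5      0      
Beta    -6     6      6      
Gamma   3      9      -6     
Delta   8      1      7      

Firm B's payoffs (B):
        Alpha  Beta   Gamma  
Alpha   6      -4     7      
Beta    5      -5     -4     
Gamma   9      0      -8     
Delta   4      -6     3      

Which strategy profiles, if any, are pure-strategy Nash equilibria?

A profile is a Nash equilibrium when each player is best-responding to the other.
Firm A's best responses — vs Alpha: Delta (payoff 8); vs Beta: Gamma (payoff 9); vs Gamma: Delta (payoff 7).
Firm B's best responses — vs Alpha: Gamma (payoff 7); vs Beta: Alpha (payoff 5); vs Gamma: Alpha (payoff 9); vs Delta: Alpha (payoff 4).
The only mutual best response is (Delta, Alpha); neither player gains by switching there.

(Delta, Alpha)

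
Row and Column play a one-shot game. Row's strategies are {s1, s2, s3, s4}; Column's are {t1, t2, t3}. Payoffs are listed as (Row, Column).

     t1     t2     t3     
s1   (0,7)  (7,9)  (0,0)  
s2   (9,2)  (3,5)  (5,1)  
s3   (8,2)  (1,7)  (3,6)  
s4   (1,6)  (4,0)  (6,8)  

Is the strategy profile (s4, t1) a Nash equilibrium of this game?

Holding Column at t1: Row gets 1 from s4 but could get 9 by switching to s2. Row has a profitable deviation.

No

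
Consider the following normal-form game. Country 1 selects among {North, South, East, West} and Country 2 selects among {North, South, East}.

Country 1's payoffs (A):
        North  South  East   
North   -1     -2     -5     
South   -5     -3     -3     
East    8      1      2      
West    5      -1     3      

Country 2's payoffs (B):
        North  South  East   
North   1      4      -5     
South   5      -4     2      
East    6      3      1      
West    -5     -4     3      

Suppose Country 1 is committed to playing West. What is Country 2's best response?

With Country 1 fixed at West, Country 2's payoffs are: North → -5, South → -4, East → 3.
The maximum is 3, achieved by East.

East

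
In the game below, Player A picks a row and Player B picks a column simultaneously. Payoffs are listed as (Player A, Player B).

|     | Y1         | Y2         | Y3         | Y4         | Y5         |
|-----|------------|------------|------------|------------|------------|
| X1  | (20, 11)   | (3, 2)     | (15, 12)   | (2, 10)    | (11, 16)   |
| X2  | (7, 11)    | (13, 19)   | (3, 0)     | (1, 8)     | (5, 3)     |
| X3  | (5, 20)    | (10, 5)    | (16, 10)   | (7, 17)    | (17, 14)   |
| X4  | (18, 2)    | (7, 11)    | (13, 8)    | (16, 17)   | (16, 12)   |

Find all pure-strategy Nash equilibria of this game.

Check mutual best responses: a cell is a NE iff neither player can gain by unilaterally deviating.
Player A's best responses — vs Y1: X1 (payoff 20); vs Y2: X2 (payoff 13); vs Y3: X3 (payoff 16); vs Y4: X4 (payoff 16); vs Y5: X3 (payoff 17).
Player B's best responses — vs X1: Y5 (payoff 16); vs X2: Y2 (payoff 19); vs X3: Y1 (payoff 20); vs X4: Y4 (payoff 17).
Mutual best responses occur at (X2, Y2) and (X4, Y4); at each, neither player gains by switching.

(X2, Y2) and (X4, Y4)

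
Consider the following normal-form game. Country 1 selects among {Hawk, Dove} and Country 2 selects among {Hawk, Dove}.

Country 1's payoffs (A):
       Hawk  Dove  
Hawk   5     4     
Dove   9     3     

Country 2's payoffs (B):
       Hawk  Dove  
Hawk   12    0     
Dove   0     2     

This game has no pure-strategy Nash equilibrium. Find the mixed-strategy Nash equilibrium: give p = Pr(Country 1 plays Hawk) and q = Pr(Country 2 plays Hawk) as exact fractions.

p = 1/7, q = 1/5

Each player's mixing probability is pinned down by making the *other* player indifferent.
Country 2 indifferent between Hawk and Dove: p·12 + (1−p)·0 = p·0 + (1−p)·2 ⟹ 0 + 12p = 2 + (-2)p ⟹ p = 1/7.
Country 1 indifferent between Hawk and Dove: q·5 + (1−q)·4 = q·9 + (1−q)·3 ⟹ 4 + 1q = 3 + 6q ⟹ q = 1/5.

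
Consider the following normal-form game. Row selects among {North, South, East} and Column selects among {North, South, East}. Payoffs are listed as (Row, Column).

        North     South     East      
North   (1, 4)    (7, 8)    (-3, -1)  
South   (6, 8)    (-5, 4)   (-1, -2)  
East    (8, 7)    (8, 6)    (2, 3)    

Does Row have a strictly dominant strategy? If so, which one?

East

A strategy is strictly dominant if it gives Row a strictly higher payoff than every other strategy, against every choice by the opponent.
East strictly dominates: vs North: 8 > each of {1, 6}; vs South: 8 > each of {7, -5}; vs East: 2 > each of {-3, -1}.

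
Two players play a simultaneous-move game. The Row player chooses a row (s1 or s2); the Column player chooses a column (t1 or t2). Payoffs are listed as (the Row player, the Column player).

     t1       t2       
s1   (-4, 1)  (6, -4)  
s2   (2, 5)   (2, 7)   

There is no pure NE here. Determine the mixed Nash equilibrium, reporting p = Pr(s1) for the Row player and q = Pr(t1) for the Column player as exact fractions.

In a mixed NE each player is indifferent between their pure strategies, so the opponent's mix sets the indifference.
The Column player indifferent between t1 and t2: p·1 + (1−p)·5 = p·(-4) + (1−p)·7 ⟹ 5 + (-4)p = 7 + (-11)p ⟹ p = 2/7.
The Row player indifferent between s1 and s2: q·(-4) + (1−q)·6 = q·2 + (1−q)·2 ⟹ 6 + (-10)q = 2 + 0q ⟹ q = 2/5.

p = 2/7, q = 2/5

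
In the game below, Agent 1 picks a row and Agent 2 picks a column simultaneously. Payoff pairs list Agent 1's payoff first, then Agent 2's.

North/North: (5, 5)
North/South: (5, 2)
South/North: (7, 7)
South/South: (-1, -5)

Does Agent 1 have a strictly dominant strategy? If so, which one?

No strictly dominant strategy

Check whether one of Agent 1's strategies beats all alternatives regardless of what the opponent does.
North is not dominant: against North, South gives 7 > 5.
South is not dominant: against South, North gives 5 > -1.
No single strategy is best against every opponent action.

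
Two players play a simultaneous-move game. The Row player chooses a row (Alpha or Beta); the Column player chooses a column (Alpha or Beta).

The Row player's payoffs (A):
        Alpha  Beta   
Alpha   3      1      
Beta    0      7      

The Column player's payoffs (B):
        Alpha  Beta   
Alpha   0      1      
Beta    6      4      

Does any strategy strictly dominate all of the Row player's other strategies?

A strategy is strictly dominant if it gives the Row player a strictly higher payoff than every other strategy, against every choice by the opponent.
Alpha is not dominant: against Beta, Beta gives 7 > 1.
Beta is not dominant: against Alpha, Alpha gives 3 > 0.
No single strategy is best against every opponent action.

No strictly dominant strategy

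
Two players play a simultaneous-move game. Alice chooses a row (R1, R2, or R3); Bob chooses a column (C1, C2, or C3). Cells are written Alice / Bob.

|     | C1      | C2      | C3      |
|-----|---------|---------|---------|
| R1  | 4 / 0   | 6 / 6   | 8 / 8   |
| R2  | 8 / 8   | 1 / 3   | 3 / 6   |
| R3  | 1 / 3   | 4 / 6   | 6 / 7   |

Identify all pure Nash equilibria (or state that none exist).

(R1, C3) and (R2, C1)

A profile is a Nash equilibrium when each player is best-responding to the other.
Alice's best responses — vs C1: R2 (payoff 8); vs C2: R1 (payoff 6); vs C3: R1 (payoff 8).
Bob's best responses — vs R1: C3 (payoff 8); vs R2: C1 (payoff 8); vs R3: C3 (payoff 7).
Mutual best responses occur at (R1, C3) and (R2, C1); at each, neither player gains by switching.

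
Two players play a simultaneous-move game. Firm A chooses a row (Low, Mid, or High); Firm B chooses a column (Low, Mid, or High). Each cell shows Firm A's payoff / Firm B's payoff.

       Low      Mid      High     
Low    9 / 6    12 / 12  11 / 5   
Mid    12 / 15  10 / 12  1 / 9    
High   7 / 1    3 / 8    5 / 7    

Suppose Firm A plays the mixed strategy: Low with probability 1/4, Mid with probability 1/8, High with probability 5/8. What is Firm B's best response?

Mid

Compute Firm B's expected payoff from each pure strategy against the given mix.
Low: (1/4)·6 + (1/8)·15 + (5/8)·1 = 4
Mid: (1/4)·12 + (1/8)·12 + (5/8)·8 = 19/2
High: (1/4)·5 + (1/8)·9 + (5/8)·7 = 27/4
Highest expected payoff is 19/2, from Mid.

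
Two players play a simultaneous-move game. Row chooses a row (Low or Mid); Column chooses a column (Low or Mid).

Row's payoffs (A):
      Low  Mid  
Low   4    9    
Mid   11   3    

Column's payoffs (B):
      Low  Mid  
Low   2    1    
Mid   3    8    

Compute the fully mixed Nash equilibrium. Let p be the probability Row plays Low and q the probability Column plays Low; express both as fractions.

p = 5/6, q = 6/13

Each player's mixing probability is pinned down by making the *other* player indifferent.
Column indifferent between Low and Mid: p·2 + (1−p)·3 = p·1 + (1−p)·8 ⟹ 3 + (-1)p = 8 + (-7)p ⟹ p = 5/6.
Row indifferent between Low and Mid: q·4 + (1−q)·9 = q·11 + (1−q)·3 ⟹ 9 + (-5)q = 3 + 8q ⟹ q = 6/13.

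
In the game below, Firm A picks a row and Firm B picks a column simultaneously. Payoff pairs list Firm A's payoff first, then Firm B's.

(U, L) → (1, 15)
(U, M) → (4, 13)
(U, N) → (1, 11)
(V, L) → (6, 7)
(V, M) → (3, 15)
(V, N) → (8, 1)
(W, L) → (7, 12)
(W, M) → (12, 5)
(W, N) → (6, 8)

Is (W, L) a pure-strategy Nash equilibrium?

Holding Firm B at L: Firm A gets 7 from W, versus 1 from U, 6 from V. No profitable deviation for Firm A.
Holding Firm A at W: Firm B gets 12 from L, versus 5 from M, 8 from N. No profitable deviation for Firm B either.

Yes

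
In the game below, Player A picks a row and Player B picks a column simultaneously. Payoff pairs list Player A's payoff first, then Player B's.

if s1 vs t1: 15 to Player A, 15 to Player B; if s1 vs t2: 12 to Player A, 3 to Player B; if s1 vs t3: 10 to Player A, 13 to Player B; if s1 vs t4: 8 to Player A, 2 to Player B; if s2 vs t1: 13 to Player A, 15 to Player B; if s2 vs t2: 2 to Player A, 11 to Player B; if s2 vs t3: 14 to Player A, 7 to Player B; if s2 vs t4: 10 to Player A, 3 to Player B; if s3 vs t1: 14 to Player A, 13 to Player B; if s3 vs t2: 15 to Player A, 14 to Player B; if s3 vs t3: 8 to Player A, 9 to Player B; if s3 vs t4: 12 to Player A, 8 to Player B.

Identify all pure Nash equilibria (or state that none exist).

(s1, t1) and (s3, t2)

Check mutual best responses: a cell is a NE iff neither player can gain by unilaterally deviating.
Player A's best responses — vs t1: s1 (payoff 15); vs t2: s3 (payoff 15); vs t3: s2 (payoff 14); vs t4: s3 (payoff 12).
Player B's best responses — vs s1: t1 (payoff 15); vs s2: t1 (payoff 15); vs s3: t2 (payoff 14).
Mutual best responses occur at (s1, t1) and (s3, t2); at each, neither player gains by switching.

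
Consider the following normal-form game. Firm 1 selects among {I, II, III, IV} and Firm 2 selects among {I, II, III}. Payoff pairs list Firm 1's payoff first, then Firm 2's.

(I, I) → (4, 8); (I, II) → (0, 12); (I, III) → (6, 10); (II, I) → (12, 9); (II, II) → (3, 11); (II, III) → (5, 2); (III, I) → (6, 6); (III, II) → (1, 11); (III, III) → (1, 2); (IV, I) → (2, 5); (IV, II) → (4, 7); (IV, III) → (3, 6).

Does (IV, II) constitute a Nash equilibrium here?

Yes

Holding Firm 2 at II: Firm 1 gets 4 from IV, versus 0 from I, 3 from II, 1 from III. No profitable deviation for Firm 1.
Holding Firm 1 at IV: Firm 2 gets 7 from II, versus 5 from I, 6 from III. No profitable deviation for Firm 2 either.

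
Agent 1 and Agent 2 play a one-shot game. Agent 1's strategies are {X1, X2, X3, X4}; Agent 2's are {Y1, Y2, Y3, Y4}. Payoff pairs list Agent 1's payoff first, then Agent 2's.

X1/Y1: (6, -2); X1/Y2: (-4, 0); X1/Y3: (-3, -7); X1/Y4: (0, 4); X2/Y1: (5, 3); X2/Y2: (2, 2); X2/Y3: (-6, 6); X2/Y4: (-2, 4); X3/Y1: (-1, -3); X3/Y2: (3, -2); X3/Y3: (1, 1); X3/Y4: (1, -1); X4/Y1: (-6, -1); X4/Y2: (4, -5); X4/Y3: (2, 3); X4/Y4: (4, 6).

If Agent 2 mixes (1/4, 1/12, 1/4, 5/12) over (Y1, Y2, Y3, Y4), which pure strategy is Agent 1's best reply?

Compute Agent 1's expected payoff from each pure strategy against the given mix.
X1: (1/4)·6 + (1/12)·(-4) + (1/4)·(-3) + (5/12)·0 = 5/12
X2: (1/4)·5 + (1/12)·2 + (1/4)·(-6) + (5/12)·(-2) = -11/12
X3: (1/4)·(-1) + (1/12)·3 + (1/4)·1 + (5/12)·1 = 2/3
X4: (1/4)·(-6) + (1/12)·4 + (1/4)·2 + (5/12)·4 = 1
Highest expected payoff is 1, from X4.

X4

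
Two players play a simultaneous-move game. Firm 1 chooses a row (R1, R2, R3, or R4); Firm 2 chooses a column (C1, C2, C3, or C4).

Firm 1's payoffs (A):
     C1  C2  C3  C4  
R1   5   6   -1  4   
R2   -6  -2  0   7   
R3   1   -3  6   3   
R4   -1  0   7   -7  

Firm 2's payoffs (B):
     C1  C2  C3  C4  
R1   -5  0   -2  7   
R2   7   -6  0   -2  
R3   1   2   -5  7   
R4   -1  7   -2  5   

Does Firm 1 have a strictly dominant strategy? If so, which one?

A strategy is strictly dominant if it gives Firm 1 a strictly higher payoff than every other strategy, against every choice by the opponent.
R1 is not dominant: against C3, R2 gives 0 > -1.
R2 is not dominant: against C1, R1 gives 5 > -6.
R3 is not dominant: against C1, R1 gives 5 > 1.
R4 is not dominant: against C1, R1 gives 5 > -1.
No single strategy is best against every opponent action.

None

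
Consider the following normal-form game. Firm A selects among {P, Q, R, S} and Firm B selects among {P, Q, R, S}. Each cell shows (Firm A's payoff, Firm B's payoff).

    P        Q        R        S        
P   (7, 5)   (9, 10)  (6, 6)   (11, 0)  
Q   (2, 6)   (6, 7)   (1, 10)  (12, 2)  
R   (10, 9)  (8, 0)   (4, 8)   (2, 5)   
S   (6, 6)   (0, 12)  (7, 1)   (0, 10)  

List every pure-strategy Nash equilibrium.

A profile is a Nash equilibrium when each player is best-responding to the other.
Firm A's best responses — vs P: R (payoff 10); vs Q: P (payoff 9); vs R: S (payoff 7); vs S: Q (payoff 12).
Firm B's best responses — vs P: Q (payoff 10); vs Q: R (payoff 10); vs R: P (payoff 9); vs S: Q (payoff 12).
Mutual best responses occur at (P, Q) and (R, P); at each, neither player gains by switching.

(P, Q) and (R, P)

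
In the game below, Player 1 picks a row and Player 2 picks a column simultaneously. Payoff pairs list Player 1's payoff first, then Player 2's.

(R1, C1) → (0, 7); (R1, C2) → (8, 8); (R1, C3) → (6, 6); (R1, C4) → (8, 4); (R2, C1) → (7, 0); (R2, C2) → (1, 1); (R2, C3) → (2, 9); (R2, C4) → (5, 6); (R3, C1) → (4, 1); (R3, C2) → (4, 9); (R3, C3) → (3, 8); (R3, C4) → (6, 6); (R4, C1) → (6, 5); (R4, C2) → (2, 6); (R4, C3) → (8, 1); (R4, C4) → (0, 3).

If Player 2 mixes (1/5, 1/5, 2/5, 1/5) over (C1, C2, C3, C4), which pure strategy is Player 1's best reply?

Player 1's best reply maximizes expected payoff against the mix.
R1: (1/5)·0 + (1/5)·8 + (2/5)·6 + (1/5)·8 = 28/5
R2: (1/5)·7 + (1/5)·1 + (2/5)·2 + (1/5)·5 = 17/5
R3: (1/5)·4 + (1/5)·4 + (2/5)·3 + (1/5)·6 = 4
R4: (1/5)·6 + (1/5)·2 + (2/5)·8 + (1/5)·0 = 24/5
Highest expected payoff is 28/5, from R1.

R1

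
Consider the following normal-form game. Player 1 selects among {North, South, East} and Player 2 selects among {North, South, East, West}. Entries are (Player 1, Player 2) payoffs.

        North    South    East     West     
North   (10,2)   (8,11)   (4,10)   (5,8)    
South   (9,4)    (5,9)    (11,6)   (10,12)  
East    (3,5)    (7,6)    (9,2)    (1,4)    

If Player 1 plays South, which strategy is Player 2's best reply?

With Player 1 fixed at South, Player 2's payoffs are: North → 4, South → 9, East → 6, West → 12.
The maximum is 12, achieved by West.

West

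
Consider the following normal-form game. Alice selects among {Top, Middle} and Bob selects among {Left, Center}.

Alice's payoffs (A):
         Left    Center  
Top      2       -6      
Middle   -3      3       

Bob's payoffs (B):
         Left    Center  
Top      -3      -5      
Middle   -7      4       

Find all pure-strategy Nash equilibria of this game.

Find each player's best response to every opponent strategy; NE are the intersections.
Alice's best responses — vs Left: Top (payoff 2); vs Center: Middle (payoff 3).
Bob's best responses — vs Top: Left (payoff -3); vs Middle: Center (payoff 4).
Mutual best responses occur at (Top, Left) and (Middle, Center); at each, neither player gains by switching.

(Top, Left) and (Middle, Center)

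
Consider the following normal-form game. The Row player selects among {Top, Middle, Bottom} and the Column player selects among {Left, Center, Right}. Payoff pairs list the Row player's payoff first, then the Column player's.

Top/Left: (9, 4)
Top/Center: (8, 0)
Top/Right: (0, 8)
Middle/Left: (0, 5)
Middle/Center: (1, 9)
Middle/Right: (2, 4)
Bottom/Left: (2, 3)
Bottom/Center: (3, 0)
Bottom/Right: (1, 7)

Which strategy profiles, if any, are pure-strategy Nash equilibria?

None

Find each player's best response to every opponent strategy; NE are the intersections.
The Row player's best responses — vs Left: Top (payoff 9); vs Center: Top (payoff 8); vs Right: Middle (payoff 2).
The Column player's best responses — vs Top: Right (payoff 8); vs Middle: Center (payoff 9); vs Bottom: Right (payoff 7).
No cell has both players best-responding. For instance, the Row player's best reply to Center is Top, but against Top the Column player prefers Right over Center.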